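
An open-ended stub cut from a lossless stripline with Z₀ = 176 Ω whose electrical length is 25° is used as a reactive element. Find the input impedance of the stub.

Z_in ≈ −j377 Ω

tan(βl) = 0.466
For an open-ended stub, Z_in = −jZ_0·cot(βl) = −jZ_0/tan(βl)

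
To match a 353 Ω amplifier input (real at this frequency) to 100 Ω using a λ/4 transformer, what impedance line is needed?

Z_qwt = √(Z_0·R_L) = √(100 × 353) = √35300

Z_qwt ≈ 188 Ω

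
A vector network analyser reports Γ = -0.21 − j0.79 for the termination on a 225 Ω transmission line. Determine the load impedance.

Z_L ≈ 35.8 − j170 Ω

Z_L = Z_0·(1 + Γ)/(1 − Γ) = 225·(0.79 − j0.79)/(1.21 + j0.79)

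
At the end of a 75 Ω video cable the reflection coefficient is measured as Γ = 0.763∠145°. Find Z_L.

Z_L ≈ 11.1 + j23.2 Ω

Z_L = Z_0·(1 + Γ)/(1 − Γ) = 75·(0.375 + j0.438)/(1.63 − j0.438)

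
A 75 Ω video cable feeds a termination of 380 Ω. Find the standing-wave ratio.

VSWR ≈ 5.07

Γ = (380 − 75)/(380 + 75) = 0.67
VSWR = (1 + 0.67)/(1 − 0.67)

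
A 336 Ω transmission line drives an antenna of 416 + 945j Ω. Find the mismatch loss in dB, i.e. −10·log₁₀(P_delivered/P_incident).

mismatch loss ≈ 4.16 dB

Γ = (80 + j945)/(752 + j945), |Γ| = 0.785
|Γ|² = 0.617, so P_del/P_inc = 1 − |Γ|² = 0.383
ML = −10·log₁₀(1 − |Γ|²)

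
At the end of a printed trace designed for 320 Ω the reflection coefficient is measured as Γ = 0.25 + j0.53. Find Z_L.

Z_L ≈ 249 + j402 Ω

Z_L = Z_0·(1 + Γ)/(1 − Γ) = 320·(1.25 + j0.53)/(0.75 − j0.53)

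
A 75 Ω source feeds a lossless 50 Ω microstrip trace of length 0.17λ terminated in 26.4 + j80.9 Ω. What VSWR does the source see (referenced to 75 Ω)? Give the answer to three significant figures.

VSWR ≈ 6.49

βl = 2π × 0.17 = 61.2°
tan(βl) = 1.82
Z_in = Z_0·(Z_L + jZ_0·tanβl)/(Z_0 + jZ_L·tanβl) = 24.2 − j76.5 Ω
Γ_s = (Z_in − Z_s)/(Z_in + Z_s) = (-50.8 − j76.5)/(99.2 − j76.5), |Γ_s| = 0.733
VSWR = (1 + |Γ_s|)/(1 − |Γ_s|)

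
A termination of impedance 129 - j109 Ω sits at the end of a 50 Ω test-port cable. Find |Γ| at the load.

Γ = (Z_L − Z_0)/(Z_L + Z_0) = (79 − j109)/(179 − j109)
|Γ| = 135/210

|Γ| ≈ 0.642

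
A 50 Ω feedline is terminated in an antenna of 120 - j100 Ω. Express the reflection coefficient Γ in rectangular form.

Γ ≈ 0.563 − j0.257

Γ = (Z_L − Z_0)/(Z_L + Z_0) = (70 − j100)/(170 − j100)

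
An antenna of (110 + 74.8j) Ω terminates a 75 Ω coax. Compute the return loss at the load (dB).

Γ = (35 + j74.8)/(185 + j74.8), |Γ| = 0.414
RL = −20·log₁₀|Γ| = −20·log₁₀(0.414)

RL ≈ 7.66 dB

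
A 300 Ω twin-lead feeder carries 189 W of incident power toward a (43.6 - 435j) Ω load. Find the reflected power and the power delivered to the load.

|Γ| = |(-256.4 − j435)/(343.6 − j435)| = 0.911
|Γ|² = 0.83
P_refl = |Γ|²·P_inc = 157 W, P_del = (1 − |Γ|²)·P_inc = 32.2 W

P_reflected ≈ 157 W; P_delivered ≈ 32.2 W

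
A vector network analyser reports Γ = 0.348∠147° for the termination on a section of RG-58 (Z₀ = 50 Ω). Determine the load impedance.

Z_L = Z_0·(1 + Γ)/(1 − Γ) = 50·(0.708 + j0.19)/(1.29 − j0.19)

Z_L ≈ 25.8 + j11.1 Ω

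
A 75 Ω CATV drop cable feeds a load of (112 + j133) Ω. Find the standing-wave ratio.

Γ = (Z_L − Z_0)/(Z_L + Z_0) = (37 + j133)/(187 + j133)
|Γ| = 138/229 = 0.602
VSWR = (1 + |Γ|)/(1 − |Γ|) = 1.6/0.398

VSWR ≈ 4.02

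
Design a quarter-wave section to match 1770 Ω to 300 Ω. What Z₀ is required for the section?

Z_qwt ≈ 729 Ω

Z_qwt = √(Z_0·R_L) = √(300 × 1770) = √531000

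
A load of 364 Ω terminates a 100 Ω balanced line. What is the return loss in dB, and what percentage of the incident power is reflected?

Γ = (364 − 100)/(364 + 100) = 0.569
RL = −20·log₁₀(0.569) = 4.9 dB
P_refl/P_inc = |Γ|² = 0.324

RL ≈ 4.9 dB; 32.4% of incident power reflected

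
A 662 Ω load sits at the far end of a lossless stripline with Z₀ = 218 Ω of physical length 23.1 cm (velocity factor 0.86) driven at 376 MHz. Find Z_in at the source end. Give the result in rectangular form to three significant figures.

λ = v/f = 0.86·c / 376 MHz = 0.686 m
βl = 2π·l/λ = 2π × 0.337 = 121°
tan(βl) = tan(121°) = -1.65
Z_in = Z_0·(Z_L + jZ_0·tanβl)/(Z_0 + jZ_L·tanβl)
     = 218·(662 − j360)/(218 − j1090)

Z_in ≈ 94.4 + j113 Ω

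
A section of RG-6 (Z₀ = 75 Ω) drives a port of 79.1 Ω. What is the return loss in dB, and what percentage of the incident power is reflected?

RL ≈ 31.5 dB; 0.0708% of incident power reflected

Γ = (79.1 − 75)/(79.1 + 75) = 0.0266
RL = −20·log₁₀(0.0266) = 31.5 dB
P_refl/P_inc = |Γ|² = 0.000708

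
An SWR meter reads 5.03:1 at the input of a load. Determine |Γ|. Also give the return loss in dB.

|Γ| ≈ 0.668; return loss ≈ 3.5 dB

|Γ| = (S − 1)/(S + 1) = (5.03 − 1)/(5.03 + 1) = 4.03/6.03
RL = −20·log₁₀|Γ| = −20·log₁₀(0.668)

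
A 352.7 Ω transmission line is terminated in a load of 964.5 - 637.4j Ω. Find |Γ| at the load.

|Γ| ≈ 0.604

Γ = (Z_L − Z_0)/(Z_L + Z_0) = (611.8 − j637.4)/(1317 − j637.4)
|Γ| = 884/1460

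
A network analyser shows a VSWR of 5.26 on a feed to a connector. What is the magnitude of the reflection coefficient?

|Γ| ≈ 0.681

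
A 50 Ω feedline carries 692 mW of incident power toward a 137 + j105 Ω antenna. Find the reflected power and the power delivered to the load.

P_reflected ≈ 280 mW; P_delivered ≈ 412 mW

|Γ| = |(87 + j105)/(187 + j105)| = 0.636
|Γ|² = 0.404
P_refl = |Γ|²·P_inc = 280 mW, P_del = (1 − |Γ|²)·P_inc = 412 mW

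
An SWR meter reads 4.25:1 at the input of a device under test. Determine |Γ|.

|Γ| ≈ 0.619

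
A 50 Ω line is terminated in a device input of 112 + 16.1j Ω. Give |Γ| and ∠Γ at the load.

Γ ≈ 0.393 ∠ 8.88°

Γ = (Z_L − Z_0)/(Z_L + Z_0) = (62 + j16.1)/(162 + j16.1)
|Γ| = 64.1/163 = 0.393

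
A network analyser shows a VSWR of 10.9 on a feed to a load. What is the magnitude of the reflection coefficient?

|Γ| = (S − 1)/(S + 1) = (10.9 − 1)/(10.9 + 1) = 9.9/11.9

|Γ| ≈ 0.832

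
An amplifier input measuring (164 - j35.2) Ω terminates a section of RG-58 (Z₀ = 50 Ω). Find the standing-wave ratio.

VSWR ≈ 3.45

Γ = (Z_L − Z_0)/(Z_L + Z_0) = (114 − j35.2)/(214 − j35.2)
|Γ| = 119/217 = 0.55
VSWR = (1 + |Γ|)/(1 − |Γ|) = 1.55/0.45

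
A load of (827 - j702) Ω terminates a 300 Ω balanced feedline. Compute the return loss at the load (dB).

Γ = (527 − j702)/(1127 − j702), |Γ| = 0.661
RL = −20·log₁₀|Γ| = −20·log₁₀(0.661)

RL ≈ 3.59 dB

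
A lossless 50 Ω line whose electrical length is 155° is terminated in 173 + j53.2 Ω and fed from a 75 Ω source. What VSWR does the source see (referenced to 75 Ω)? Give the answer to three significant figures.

tan(βl) = -0.466
Z_in = Z_0·(Z_L + jZ_0·tanβl)/(Z_0 + jZ_L·tanβl) = 43.5 + j66.9 Ω
Γ_s = (Z_in − Z_s)/(Z_in + Z_s) = (-31.5 + j66.9)/(119 + j66.9), |Γ_s| = 0.543
VSWR = (1 + |Γ_s|)/(1 − |Γ_s|)

VSWR ≈ 3.38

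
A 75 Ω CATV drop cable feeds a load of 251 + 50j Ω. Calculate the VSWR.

Γ = (Z_L − Z_0)/(Z_L + Z_0) = (176 + j50)/(326 + j50)
|Γ| = 183/330 = 0.555
VSWR = (1 + |Γ|)/(1 − |Γ|) = 1.55/0.445

VSWR ≈ 3.49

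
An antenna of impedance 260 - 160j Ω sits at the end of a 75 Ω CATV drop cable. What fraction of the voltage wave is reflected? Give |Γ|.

Γ = (Z_L − Z_0)/(Z_L + Z_0) = (185 − j160)/(335 − j160)
|Γ| = 245/371

|Γ| ≈ 0.659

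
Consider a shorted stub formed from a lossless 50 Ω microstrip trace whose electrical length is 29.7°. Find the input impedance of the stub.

tan(βl) = 0.57
For a shorted stub, Z_in = jZ_0·tan(βl)

Z_in ≈ +j28.5 Ω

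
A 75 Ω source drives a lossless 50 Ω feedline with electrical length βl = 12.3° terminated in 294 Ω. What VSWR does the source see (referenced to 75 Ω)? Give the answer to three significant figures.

VSWR ≈ 4.15

tan(βl) = 0.218
Z_in = Z_0·(Z_L + jZ_0·tanβl)/(Z_0 + jZ_L·tanβl) = 116 − j138 Ω
Γ_s = (Z_in − Z_s)/(Z_in + Z_s) = (41.5 − j138)/(191 − j138), |Γ_s| = 0.612
VSWR = (1 + |Γ_s|)/(1 − |Γ_s|)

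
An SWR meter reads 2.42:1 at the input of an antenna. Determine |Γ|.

|Γ| ≈ 0.415

|Γ| = (S − 1)/(S + 1) = (2.42 − 1)/(2.42 + 1) = 1.42/3.42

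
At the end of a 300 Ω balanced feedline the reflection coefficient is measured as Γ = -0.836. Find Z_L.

Z_L ≈ 26.8 Ω

Z_L = Z_0·(1 + Γ)/(1 − Γ) = 300·(0.164)/(1.84)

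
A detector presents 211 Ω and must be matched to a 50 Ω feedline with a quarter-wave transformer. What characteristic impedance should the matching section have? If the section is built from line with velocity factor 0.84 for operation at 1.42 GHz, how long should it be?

Z_qwt = √(Z_0·R_L) = √(50 × 211) = √10550
λ = 0.84·c/f = 0.177 m, so l = λ/4 = 0.0444 m

Z_qwt ≈ 103 Ω; length ≈ 4.44 cm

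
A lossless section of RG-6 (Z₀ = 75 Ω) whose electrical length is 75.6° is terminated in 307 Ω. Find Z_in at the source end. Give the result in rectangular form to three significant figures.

Z_in ≈ 19.5 − j18 Ω

tan(βl) = tan(75.6°) = 3.89
Z_in = Z_0·(Z_L + jZ_0·tanβl)/(Z_0 + jZ_L·tanβl)
     = 75·(307 + j292)/(75 + j1200)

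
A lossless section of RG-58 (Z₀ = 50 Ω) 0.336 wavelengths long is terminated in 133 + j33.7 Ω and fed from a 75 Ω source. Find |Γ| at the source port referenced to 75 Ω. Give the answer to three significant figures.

|Γ| ≈ 0.591

βl = 2π × 0.336 = 121°
tan(βl) = -1.67
Z_in = Z_0·(Z_L + jZ_0·tanβl)/(Z_0 + jZ_L·tanβl) = 20.8 + j20 Ω
Γ_s = (Z_in − Z_s)/(Z_in + Z_s) = (-54.2 + j20)/(95.8 + j20), |Γ_s| = 0.591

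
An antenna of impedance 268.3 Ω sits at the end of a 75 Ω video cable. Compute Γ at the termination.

Γ = 0.563

Γ = (Z_L − Z_0)/(Z_L + Z_0) = (268.3 − 75)/(268.3 + 75) = 193.3/343.3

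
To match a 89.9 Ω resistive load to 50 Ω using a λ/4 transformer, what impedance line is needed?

Z_qwt ≈ 67 Ω

Z_qwt = √(Z_0·R_L) = √(50 × 89.9) = √4495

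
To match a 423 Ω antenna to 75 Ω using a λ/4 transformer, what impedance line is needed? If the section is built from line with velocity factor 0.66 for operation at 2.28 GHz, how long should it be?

Z_qwt ≈ 178 Ω; length ≈ 2.17 cm

Z_qwt = √(Z_0·R_L) = √(75 × 423) = √31720
λ = 0.66·c/f = 0.0868 m, so l = λ/4 = 0.0217 m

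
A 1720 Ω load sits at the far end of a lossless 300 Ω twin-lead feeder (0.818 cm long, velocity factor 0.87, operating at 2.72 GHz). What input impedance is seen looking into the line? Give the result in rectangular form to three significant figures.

Z_in ≈ 185 − j451 Ω

λ = v/f = 0.87·c / 2.72 GHz = 0.096 m
βl = 2π·l/λ = 2π × 0.0852 = 30.7°
tan(βl) = tan(30.7°) = 0.593
Z_in = Z_0·(Z_L + jZ_0·tanβl)/(Z_0 + jZ_L·tanβl)
     = 300·(1720 + j178)/(300 + j1020)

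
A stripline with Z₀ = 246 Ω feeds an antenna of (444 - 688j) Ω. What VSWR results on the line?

Γ = (Z_L − Z_0)/(Z_L + Z_0) = (198 − j688)/(690 − j688)
|Γ| = 716/974 = 0.735
VSWR = (1 + |Γ|)/(1 − |Γ|) = 1.73/0.265

VSWR ≈ 6.54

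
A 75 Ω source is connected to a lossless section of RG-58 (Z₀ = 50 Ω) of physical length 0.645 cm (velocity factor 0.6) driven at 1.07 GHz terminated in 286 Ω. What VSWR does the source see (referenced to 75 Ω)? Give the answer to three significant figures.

VSWR ≈ 4.09

λ = v/f = 0.6·c / 1.07 GHz = 0.168 m
βl = 2π·l/λ = 2π × 0.0383 = 13.8°
tan(βl) = 0.246
Z_in = Z_0·(Z_L + jZ_0·tanβl)/(Z_0 + jZ_L·tanβl) = 102 − j131 Ω
Γ_s = (Z_in − Z_s)/(Z_in + Z_s) = (26.9 − j131)/(177 − j131), |Γ_s| = 0.607
VSWR = (1 + |Γ_s|)/(1 − |Γ_s|)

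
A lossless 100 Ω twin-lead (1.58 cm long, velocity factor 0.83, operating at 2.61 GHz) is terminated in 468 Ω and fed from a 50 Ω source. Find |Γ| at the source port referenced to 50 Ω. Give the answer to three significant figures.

|Γ| ≈ 0.619

λ = v/f = 0.83·c / 2.61 GHz = 0.0954 m
βl = 2π·l/λ = 2π × 0.166 = 59.6°
tan(βl) = 1.71
Z_in = Z_0·(Z_L + jZ_0·tanβl)/(Z_0 + jZ_L·tanβl) = 28.3 − j55.1 Ω
Γ_s = (Z_in − Z_s)/(Z_in + Z_s) = (-21.7 − j55.1)/(78.3 − j55.1), |Γ_s| = 0.619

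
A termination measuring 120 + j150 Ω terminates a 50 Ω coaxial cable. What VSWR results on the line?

VSWR ≈ 6.41

Γ = (Z_L − Z_0)/(Z_L + Z_0) = (70 + j150)/(170 + j150)
|Γ| = 166/227 = 0.73
VSWR = (1 + |Γ|)/(1 − |Γ|) = 1.73/0.27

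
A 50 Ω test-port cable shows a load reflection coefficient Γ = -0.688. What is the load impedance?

Z_L ≈ 9.24 Ω

Z_L = Z_0·(1 + Γ)/(1 − Γ) = 50·(0.312)/(1.69)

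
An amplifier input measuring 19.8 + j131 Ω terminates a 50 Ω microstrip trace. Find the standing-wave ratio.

VSWR ≈ 20.2

Γ = (Z_L − Z_0)/(Z_L + Z_0) = (-30.2 + j131)/(69.8 + j131)
|Γ| = 134/148 = 0.906
VSWR = (1 + |Γ|)/(1 − |Γ|) = 1.91/0.0943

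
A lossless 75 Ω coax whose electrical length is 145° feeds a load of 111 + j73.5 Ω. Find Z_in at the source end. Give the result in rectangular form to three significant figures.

tan(βl) = tan(145°) = -0.7
Z_in = Z_0·(Z_L + jZ_0·tanβl)/(Z_0 + jZ_L·tanβl)
     = 75·(111 + j21)/(126 − j77.7)

Z_in ≈ 42.2 + j38.4 Ω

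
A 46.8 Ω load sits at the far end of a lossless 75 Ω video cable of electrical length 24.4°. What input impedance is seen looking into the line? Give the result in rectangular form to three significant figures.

tan(βl) = tan(24.4°) = 0.454
Z_in = Z_0·(Z_L + jZ_0·tanβl)/(Z_0 + jZ_L·tanβl)
     = 75·(46.8 + j34)/(75 + j21.2)

Z_in ≈ 52.2 + j19.2 Ω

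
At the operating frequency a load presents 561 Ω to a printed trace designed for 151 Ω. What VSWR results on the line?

For a purely resistive load, VSWR = R_L/Z_0 or Z_0/R_L (whichever > 1) = 561/151

VSWR ≈ 3.72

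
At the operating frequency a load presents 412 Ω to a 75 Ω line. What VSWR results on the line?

For a purely resistive load, VSWR = R_L/Z_0 or Z_0/R_L (whichever > 1) = 412/75

VSWR ≈ 5.49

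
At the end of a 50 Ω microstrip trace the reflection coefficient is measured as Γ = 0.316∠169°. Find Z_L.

Z_L ≈ 26.2 + j3.51 Ω

Z_L = Z_0·(1 + Γ)/(1 − Γ) = 50·(0.69 + j0.0603)/(1.31 − j0.0603)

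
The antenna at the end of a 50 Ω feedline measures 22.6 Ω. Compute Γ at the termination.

Γ = (Z_L − Z_0)/(Z_L + Z_0) = (22.6 − 50)/(22.6 + 50) = -27.4/72.6

Γ = -0.377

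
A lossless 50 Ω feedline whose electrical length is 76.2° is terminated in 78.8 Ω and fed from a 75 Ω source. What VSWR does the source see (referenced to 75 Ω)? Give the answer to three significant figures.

tan(βl) = 4.07
Z_in = Z_0·(Z_L + jZ_0·tanβl)/(Z_0 + jZ_L·tanβl) = 32.8 − j7.16 Ω
Γ_s = (Z_in − Z_s)/(Z_in + Z_s) = (-42.2 − j7.16)/(108 − j7.16), |Γ_s| = 0.396
VSWR = (1 + |Γ_s|)/(1 − |Γ_s|)

VSWR ≈ 2.31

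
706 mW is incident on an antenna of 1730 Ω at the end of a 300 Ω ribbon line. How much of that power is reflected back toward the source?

P_reflected ≈ 350 mW

Γ = (1730 − 300)/(1730 + 300) = 0.704
|Γ|² = 0.496
P_refl = |Γ|²·P_inc = 350 mW, P_del = (1 − |Γ|²)·P_inc = 356 mW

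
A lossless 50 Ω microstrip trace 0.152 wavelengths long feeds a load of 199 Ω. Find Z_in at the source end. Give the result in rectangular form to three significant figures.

Z_in ≈ 18.3 − j32.1 Ω

βl = 2π × 0.152 = 54.7°
tan(βl) = tan(54.7°) = 1.41
Z_in = Z_0·(Z_L + jZ_0·tanβl)/(Z_0 + jZ_L·tanβl)
     = 50·(199 + j70.7)/(50 + j281)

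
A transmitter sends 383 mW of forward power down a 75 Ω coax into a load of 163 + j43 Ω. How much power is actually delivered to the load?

P_delivered ≈ 320 mW

|Γ| = |(88 + j43)/(238 + j43)| = 0.405
|Γ|² = 0.164
P_refl = |Γ|²·P_inc = 62.8 mW, P_del = (1 − |Γ|²)·P_inc = 320 mW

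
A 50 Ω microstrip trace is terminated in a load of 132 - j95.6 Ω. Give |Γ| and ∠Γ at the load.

Γ = (Z_L − Z_0)/(Z_L + Z_0) = (82 − j95.6)/(182 − j95.6)
|Γ| = 126/206 = 0.613

Γ ≈ 0.613 ∠ -21.7°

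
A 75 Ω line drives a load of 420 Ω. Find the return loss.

RL ≈ 3.14 dB

Γ = (420 − 75)/(420 + 75) = 0.697
RL = −20·log₁₀|Γ| = −20·log₁₀(0.697)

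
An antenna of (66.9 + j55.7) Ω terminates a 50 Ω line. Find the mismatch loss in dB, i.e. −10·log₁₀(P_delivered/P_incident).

mismatch loss ≈ 0.98 dB

Γ = (16.9 + j55.7)/(116.9 + j55.7), |Γ| = 0.45
|Γ|² = 0.202, so P_del/P_inc = 1 − |Γ|² = 0.798
ML = −10·log₁₀(1 − |Γ|²)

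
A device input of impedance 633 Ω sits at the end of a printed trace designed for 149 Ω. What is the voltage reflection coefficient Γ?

Γ = (Z_L − Z_0)/(Z_L + Z_0) = (633 − 149)/(633 + 149) = 484/782

Γ = 0.619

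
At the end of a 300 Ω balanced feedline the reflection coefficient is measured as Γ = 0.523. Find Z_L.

Z_L = Z_0·(1 + Γ)/(1 − Γ) = 300·(1.52)/(0.477)

Z_L ≈ 958 Ω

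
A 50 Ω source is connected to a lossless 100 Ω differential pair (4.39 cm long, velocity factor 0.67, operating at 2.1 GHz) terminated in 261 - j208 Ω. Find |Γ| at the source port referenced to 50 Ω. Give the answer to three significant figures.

|Γ| ≈ 0.796

λ = v/f = 0.67·c / 2.1 GHz = 0.0957 m
βl = 2π·l/λ = 2π × 0.459 = 165°
tan(βl) = -0.266
Z_in = Z_0·(Z_L + jZ_0·tanβl)/(Z_0 + jZ_L·tanβl) = 410 + j112 Ω
Γ_s = (Z_in − Z_s)/(Z_in + Z_s) = (360 + j112)/(460 + j112), |Γ_s| = 0.796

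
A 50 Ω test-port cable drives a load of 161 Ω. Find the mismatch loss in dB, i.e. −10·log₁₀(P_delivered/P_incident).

Γ = (161 − 50)/(161 + 50) = 0.526
|Γ|² = 0.277, so P_del/P_inc = 1 − |Γ|² = 0.723
ML = −10·log₁₀(1 − |Γ|²)

mismatch loss ≈ 1.41 dB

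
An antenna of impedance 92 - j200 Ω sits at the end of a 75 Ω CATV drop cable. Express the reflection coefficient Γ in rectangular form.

Γ = (Z_L − Z_0)/(Z_L + Z_0) = (17 − j200)/(167 − j200)

Γ ≈ 0.631 − j0.442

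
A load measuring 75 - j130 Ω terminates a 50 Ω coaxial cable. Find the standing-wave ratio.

Γ = (Z_L − Z_0)/(Z_L + Z_0) = (25 − j130)/(125 − j130)
|Γ| = 132/180 = 0.734
VSWR = (1 + |Γ|)/(1 − |Γ|) = 1.73/0.266

VSWR ≈ 6.52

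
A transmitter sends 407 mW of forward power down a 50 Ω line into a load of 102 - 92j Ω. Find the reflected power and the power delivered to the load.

|Γ| = |(52 − j92)/(152 − j92)| = 0.595
|Γ|² = 0.354
P_refl = |Γ|²·P_inc = 144 mW, P_del = (1 − |Γ|²)·P_inc = 263 mW

P_reflected ≈ 144 mW; P_delivered ≈ 263 mW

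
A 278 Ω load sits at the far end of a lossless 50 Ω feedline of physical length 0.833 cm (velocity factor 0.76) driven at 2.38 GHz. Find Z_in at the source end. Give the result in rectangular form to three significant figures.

Z_in ≈ 30.6 − j73.2 Ω

λ = v/f = 0.76·c / 2.38 GHz = 0.0958 m
βl = 2π·l/λ = 2π × 0.087 = 31.3°
tan(βl) = tan(31.3°) = 0.608
Z_in = Z_0·(Z_L + jZ_0·tanβl)/(Z_0 + jZ_L·tanβl)
     = 50·(278 + j30.4)/(50 + j169)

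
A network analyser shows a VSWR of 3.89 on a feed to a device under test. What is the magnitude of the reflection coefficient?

|Γ| ≈ 0.591

|Γ| = (S − 1)/(S + 1) = (3.89 − 1)/(3.89 + 1) = 2.89/4.89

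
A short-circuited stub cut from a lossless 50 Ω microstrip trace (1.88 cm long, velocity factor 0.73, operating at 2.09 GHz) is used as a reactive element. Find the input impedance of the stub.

λ = v/f = 0.73·c / 2.09 GHz = 0.105 m
βl = 2π·l/λ = 2π × 0.179 = 64.6°
tan(βl) = 2.11
For a short-circuited stub, Z_in = jZ_0·tan(βl)

Z_in ≈ +j105 Ω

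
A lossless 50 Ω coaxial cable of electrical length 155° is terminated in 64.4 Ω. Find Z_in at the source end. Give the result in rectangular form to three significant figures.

Z_in ≈ 57.6 + j11.3 Ω

tan(βl) = tan(155°) = -0.466
Z_in = Z_0·(Z_L + jZ_0·tanβl)/(Z_0 + jZ_L·tanβl)
     = 50·(64.4 − j23.3)/(50 − j30)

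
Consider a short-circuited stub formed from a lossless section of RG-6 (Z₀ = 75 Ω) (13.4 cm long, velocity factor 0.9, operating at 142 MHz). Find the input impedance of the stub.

Z_in ≈ +j35.6 Ω

λ = v/f = 0.9·c / 142 MHz = 1.9 m
βl = 2π·l/λ = 2π × 0.0705 = 25.4°
tan(βl) = 0.474
For a short-circuited stub, Z_in = jZ_0·tan(βl)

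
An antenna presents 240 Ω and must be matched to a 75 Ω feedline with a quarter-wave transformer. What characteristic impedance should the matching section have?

Z_qwt ≈ 134 Ω

Z_qwt = √(Z_0·R_L) = √(75 × 240) = √18000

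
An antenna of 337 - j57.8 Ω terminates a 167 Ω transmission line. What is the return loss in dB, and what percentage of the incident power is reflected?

RL ≈ 9.02 dB; 12.5% of incident power reflected

Γ = (170 − j57.8)/(504 − j57.8), |Γ| = 0.354
RL = −20·log₁₀(0.354) = 9.02 dB
P_refl/P_inc = |Γ|² = 0.125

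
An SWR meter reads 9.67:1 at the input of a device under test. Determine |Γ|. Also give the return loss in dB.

|Γ| = (S − 1)/(S + 1) = (9.67 − 1)/(9.67 + 1) = 8.67/10.7
RL = −20·log₁₀|Γ| = −20·log₁₀(0.813)

|Γ| ≈ 0.813; return loss ≈ 1.8 dB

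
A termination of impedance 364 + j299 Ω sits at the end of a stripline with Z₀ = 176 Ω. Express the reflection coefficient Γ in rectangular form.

Γ ≈ 0.501 + j0.276

Γ = (Z_L − Z_0)/(Z_L + Z_0) = (188 + j299)/(540 + j299)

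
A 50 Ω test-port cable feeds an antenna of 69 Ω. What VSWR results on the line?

VSWR ≈ 1.38

For a purely resistive load, VSWR = R_L/Z_0 or Z_0/R_L (whichever > 1) = 69/50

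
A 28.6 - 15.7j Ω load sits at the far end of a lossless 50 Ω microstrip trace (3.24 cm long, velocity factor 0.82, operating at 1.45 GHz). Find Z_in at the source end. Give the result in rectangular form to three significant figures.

Z_in ≈ 40.1 + j29.8 Ω

λ = v/f = 0.82·c / 1.45 GHz = 0.17 m
βl = 2π·l/λ = 2π × 0.191 = 68.8°
tan(βl) = tan(68.8°) = 2.57
Z_in = Z_0·(Z_L + jZ_0·tanβl)/(Z_0 + jZ_L·tanβl)
     = 50·(28.6 + j113)/(90.4 + j73.5)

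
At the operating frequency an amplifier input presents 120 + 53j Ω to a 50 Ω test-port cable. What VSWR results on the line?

VSWR ≈ 2.95

Γ = (Z_L − Z_0)/(Z_L + Z_0) = (70 + j53)/(170 + j53)
|Γ| = 87.8/178 = 0.493
VSWR = (1 + |Γ|)/(1 − |Γ|) = 1.49/0.507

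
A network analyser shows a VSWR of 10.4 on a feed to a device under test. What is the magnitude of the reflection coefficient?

|Γ| ≈ 0.825

|Γ| = (S − 1)/(S + 1) = (10.4 − 1)/(10.4 + 1) = 9.4/11.4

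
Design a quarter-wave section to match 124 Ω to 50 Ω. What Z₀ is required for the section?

Z_qwt ≈ 78.7 Ω

Z_qwt = √(Z_0·R_L) = √(50 × 124) = √6200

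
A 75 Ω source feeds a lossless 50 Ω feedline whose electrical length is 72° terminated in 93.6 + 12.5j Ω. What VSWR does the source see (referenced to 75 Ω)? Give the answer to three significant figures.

tan(βl) = 3.08
Z_in = Z_0·(Z_L + jZ_0·tanβl)/(Z_0 + jZ_L·tanβl) = 29.5 − j15.1 Ω
Γ_s = (Z_in − Z_s)/(Z_in + Z_s) = (-45.5 − j15.1)/(104 − j15.1), |Γ_s| = 0.454
VSWR = (1 + |Γ_s|)/(1 − |Γ_s|)

VSWR ≈ 2.66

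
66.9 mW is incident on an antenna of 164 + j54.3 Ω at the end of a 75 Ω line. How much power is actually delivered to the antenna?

P_delivered ≈ 54.8 mW

|Γ| = |(89 + j54.3)/(239 + j54.3)| = 0.425
|Γ|² = 0.181
P_refl = |Γ|²·P_inc = 12.1 mW, P_del = (1 − |Γ|²)·P_inc = 54.8 mW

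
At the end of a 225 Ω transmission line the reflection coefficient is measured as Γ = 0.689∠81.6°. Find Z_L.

Z_L = Z_0·(1 + Γ)/(1 − Γ) = 225·(1.1 + j0.682)/(0.899 − j0.682)

Z_L ≈ 92.8 + j241 Ω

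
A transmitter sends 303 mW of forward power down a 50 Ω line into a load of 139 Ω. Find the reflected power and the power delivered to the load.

Γ = (139 − 50)/(139 + 50) = 0.471
|Γ|² = 0.222
P_refl = |Γ|²·P_inc = 67.2 mW, P_del = (1 − |Γ|²)·P_inc = 236 mW

P_reflected ≈ 67.2 mW; P_delivered ≈ 236 mW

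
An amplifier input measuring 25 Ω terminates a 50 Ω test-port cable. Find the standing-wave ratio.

VSWR ≈ 2

Γ = (25 − 50)/(25 + 50) = -0.333
VSWR = (1 + 0.333)/(1 − 0.333)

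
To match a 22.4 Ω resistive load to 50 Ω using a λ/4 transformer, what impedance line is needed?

Z_qwt ≈ 33.5 Ω

Z_qwt = √(Z_0·R_L) = √(50 × 22.4) = √1120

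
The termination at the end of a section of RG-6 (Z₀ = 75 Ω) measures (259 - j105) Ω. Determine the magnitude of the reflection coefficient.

Γ = (Z_L − Z_0)/(Z_L + Z_0) = (184 − j105)/(334 − j105)
|Γ| = 212/350

|Γ| ≈ 0.605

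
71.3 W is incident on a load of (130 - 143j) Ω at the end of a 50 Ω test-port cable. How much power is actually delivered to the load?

P_delivered ≈ 35.1 W

|Γ| = |(80 − j143)/(180 − j143)| = 0.713
|Γ|² = 0.508
P_refl = |Γ|²·P_inc = 36.2 W, P_del = (1 − |Γ|²)·P_inc = 35.1 W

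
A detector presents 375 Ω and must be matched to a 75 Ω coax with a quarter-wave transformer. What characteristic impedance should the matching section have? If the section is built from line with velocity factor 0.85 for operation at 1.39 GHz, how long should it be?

Z_qwt ≈ 168 Ω; length ≈ 4.59 cm

Z_qwt = √(Z_0·R_L) = √(75 × 375) = √28120
λ = 0.85·c/f = 0.183 m, so l = λ/4 = 0.0459 m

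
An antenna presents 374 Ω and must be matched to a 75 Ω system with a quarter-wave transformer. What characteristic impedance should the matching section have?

Z_qwt ≈ 167 Ω

Z_qwt = √(Z_0·R_L) = √(75 × 374) = √28050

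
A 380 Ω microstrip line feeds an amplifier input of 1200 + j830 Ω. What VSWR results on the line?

Γ = (Z_L − Z_0)/(Z_L + Z_0) = (820 + j830)/(1580 + j830)
|Γ| = 1170/1780 = 0.654
VSWR = (1 + |Γ|)/(1 − |Γ|) = 1.65/0.346

VSWR ≈ 4.78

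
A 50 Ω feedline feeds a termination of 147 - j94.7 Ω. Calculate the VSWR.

Γ = (Z_L − Z_0)/(Z_L + Z_0) = (97 − j94.7)/(197 − j94.7)
|Γ| = 136/219 = 0.62
VSWR = (1 + |Γ|)/(1 − |Γ|) = 1.62/0.38

VSWR ≈ 4.27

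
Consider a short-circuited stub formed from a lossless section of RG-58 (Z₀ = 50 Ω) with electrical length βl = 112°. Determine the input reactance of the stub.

X_in ≈ -124 Ω (capacitive)

tan(βl) = -2.48
For a short-circuited stub, Z_in = jZ_0·tan(βl)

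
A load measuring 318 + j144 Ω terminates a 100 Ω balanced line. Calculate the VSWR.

VSWR ≈ 3.89

Γ = (Z_L − Z_0)/(Z_L + Z_0) = (218 + j144)/(418 + j144)
|Γ| = 261/442 = 0.591
VSWR = (1 + |Γ|)/(1 − |Γ|) = 1.59/0.409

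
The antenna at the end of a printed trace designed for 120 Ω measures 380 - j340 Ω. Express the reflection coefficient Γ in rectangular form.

Γ ≈ 0.672 − j0.223

Γ = (Z_L − Z_0)/(Z_L + Z_0) = (260 − j340)/(500 − j340)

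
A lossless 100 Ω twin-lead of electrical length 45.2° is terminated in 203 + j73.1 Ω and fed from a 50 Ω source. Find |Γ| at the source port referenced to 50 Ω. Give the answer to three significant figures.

|Γ| ≈ 0.579

tan(βl) = 1.01
Z_in = Z_0·(Z_L + jZ_0·tanβl)/(Z_0 + jZ_L·tanβl) = 96.2 − j86.9 Ω
Γ_s = (Z_in − Z_s)/(Z_in + Z_s) = (46.2 − j86.9)/(146 − j86.9), |Γ_s| = 0.579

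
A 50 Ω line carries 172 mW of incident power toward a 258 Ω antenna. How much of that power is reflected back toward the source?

P_reflected ≈ 78.4 mW

Γ = (258 − 50)/(258 + 50) = 0.675
|Γ|² = 0.456
P_refl = |Γ|²·P_inc = 78.4 mW, P_del = (1 − |Γ|²)·P_inc = 93.6 mW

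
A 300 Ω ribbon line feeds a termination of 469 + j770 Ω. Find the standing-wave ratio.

Γ = (Z_L − Z_0)/(Z_L + Z_0) = (169 + j770)/(769 + j770)
|Γ| = 788/1090 = 0.724
VSWR = (1 + |Γ|)/(1 − |Γ|) = 1.72/0.276

VSWR ≈ 6.26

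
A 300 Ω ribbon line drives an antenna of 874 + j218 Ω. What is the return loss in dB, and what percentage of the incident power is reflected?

RL ≈ 5.78 dB; 26.4% of incident power reflected

Γ = (574 + j218)/(1174 + j218), |Γ| = 0.514
RL = −20·log₁₀(0.514) = 5.78 dB
P_refl/P_inc = |Γ|² = 0.264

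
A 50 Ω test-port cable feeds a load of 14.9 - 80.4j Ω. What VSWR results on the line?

VSWR ≈ 12.2

Γ = (Z_L − Z_0)/(Z_L + Z_0) = (-35.1 − j80.4)/(64.9 − j80.4)
|Γ| = 87.7/103 = 0.849
VSWR = (1 + |Γ|)/(1 − |Γ|) = 1.85/0.151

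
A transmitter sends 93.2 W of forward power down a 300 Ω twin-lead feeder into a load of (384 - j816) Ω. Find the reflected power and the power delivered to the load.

|Γ| = |(84 − j816)/(684 − j816)| = 0.77
|Γ|² = 0.594
P_refl = |Γ|²·P_inc = 55.3 W, P_del = (1 − |Γ|²)·P_inc = 37.9 W

P_reflected ≈ 55.3 W; P_delivered ≈ 37.9 W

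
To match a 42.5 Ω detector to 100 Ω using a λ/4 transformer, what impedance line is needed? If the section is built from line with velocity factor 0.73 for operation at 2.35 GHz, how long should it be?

Z_qwt ≈ 65.2 Ω; length ≈ 2.33 cm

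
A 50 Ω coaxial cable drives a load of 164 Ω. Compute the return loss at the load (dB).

Γ = (164 − 50)/(164 + 50) = 0.533
RL = −20·log₁₀|Γ| = −20·log₁₀(0.533)

RL ≈ 5.47 dB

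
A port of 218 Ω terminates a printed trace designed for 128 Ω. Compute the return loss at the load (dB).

RL ≈ 11.7 dB

Γ = (218 − 128)/(218 + 128) = 0.26
RL = −20·log₁₀|Γ| = −20·log₁₀(0.26)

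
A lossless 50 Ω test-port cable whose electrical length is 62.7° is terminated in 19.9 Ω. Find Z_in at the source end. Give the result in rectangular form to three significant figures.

tan(βl) = tan(62.7°) = 1.94
Z_in = Z_0·(Z_L + jZ_0·tanβl)/(Z_0 + jZ_L·tanβl)
     = 50·(19.9 + j96.9)/(50 + j38.6)

Z_in ≈ 59.3 + j51.1 Ω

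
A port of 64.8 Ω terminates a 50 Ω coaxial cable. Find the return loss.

Γ = (64.8 − 50)/(64.8 + 50) = 0.129
RL = −20·log₁₀|Γ| = −20·log₁₀(0.129)

RL ≈ 17.8 dB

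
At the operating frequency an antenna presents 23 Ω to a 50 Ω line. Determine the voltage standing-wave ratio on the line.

VSWR ≈ 2.17

Γ = (23 − 50)/(23 + 50) = -0.37
VSWR = (1 + 0.37)/(1 − 0.37)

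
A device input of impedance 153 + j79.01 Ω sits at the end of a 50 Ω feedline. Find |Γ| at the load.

|Γ| ≈ 0.596

Γ = (Z_L − Z_0)/(Z_L + Z_0) = (103 + j79.01)/(203 + j79.01)
|Γ| = 130/218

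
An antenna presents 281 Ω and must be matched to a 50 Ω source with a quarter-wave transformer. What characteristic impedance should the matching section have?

Z_qwt ≈ 119 Ω

Z_qwt = √(Z_0·R_L) = √(50 × 281) = √14050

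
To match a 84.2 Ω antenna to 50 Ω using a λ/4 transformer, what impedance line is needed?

Z_qwt ≈ 64.9 Ω

Z_qwt = √(Z_0·R_L) = √(50 × 84.2) = √4210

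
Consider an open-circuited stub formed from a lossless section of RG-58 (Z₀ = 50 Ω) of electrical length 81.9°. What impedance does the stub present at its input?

tan(βl) = 7.03
For an open-circuited stub, Z_in = −jZ_0·cot(βl) = −jZ_0/tan(βl)

Z_in ≈ −j7.12 Ω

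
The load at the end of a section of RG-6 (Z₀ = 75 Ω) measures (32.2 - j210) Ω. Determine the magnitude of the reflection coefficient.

Γ = (Z_L − Z_0)/(Z_L + Z_0) = (-42.8 − j210)/(107.2 − j210)
|Γ| = 214/236

|Γ| ≈ 0.909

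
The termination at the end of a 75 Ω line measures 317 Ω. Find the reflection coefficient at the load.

Γ = (Z_L − Z_0)/(Z_L + Z_0) = (317 − 75)/(317 + 75) = 242/392

Γ = 0.617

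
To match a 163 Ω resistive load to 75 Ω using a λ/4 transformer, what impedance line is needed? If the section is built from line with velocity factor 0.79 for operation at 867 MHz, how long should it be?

Z_qwt = √(Z_0·R_L) = √(75 × 163) = √12220
λ = 0.79·c/f = 0.273 m, so l = λ/4 = 0.0683 m

Z_qwt ≈ 111 Ω; length ≈ 6.83 cm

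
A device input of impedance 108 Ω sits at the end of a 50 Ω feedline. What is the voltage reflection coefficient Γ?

Γ = 0.367

Γ = (Z_L − Z_0)/(Z_L + Z_0) = (108 − 50)/(108 + 50) = 58/158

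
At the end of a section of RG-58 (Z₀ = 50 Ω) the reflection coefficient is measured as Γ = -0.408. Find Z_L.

Z_L ≈ 21 Ω

Z_L = Z_0·(1 + Γ)/(1 − Γ) = 50·(0.592)/(1.41)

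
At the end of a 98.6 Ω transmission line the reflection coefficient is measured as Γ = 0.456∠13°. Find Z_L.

Z_L = Z_0·(1 + Γ)/(1 − Γ) = 98.6·(1.44 + j0.103)/(0.556 − j0.103)

Z_L ≈ 245 + j63.3 Ω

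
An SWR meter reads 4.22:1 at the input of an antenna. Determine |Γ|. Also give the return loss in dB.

|Γ| = (S − 1)/(S + 1) = (4.22 − 1)/(4.22 + 1) = 3.22/5.22
RL = −20·log₁₀|Γ| = −20·log₁₀(0.617)

|Γ| ≈ 0.617; return loss ≈ 4.2 dB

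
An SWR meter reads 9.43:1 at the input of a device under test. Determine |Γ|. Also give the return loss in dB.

|Γ| = (S − 1)/(S + 1) = (9.43 − 1)/(9.43 + 1) = 8.43/10.4
RL = −20·log₁₀|Γ| = −20·log₁₀(0.808)

|Γ| ≈ 0.808; return loss ≈ 1.85 dB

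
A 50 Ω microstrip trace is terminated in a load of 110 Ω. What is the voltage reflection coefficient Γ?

Γ = (Z_L − Z_0)/(Z_L + Z_0) = (110 − 50)/(110 + 50) = 60/160

Γ = 0.375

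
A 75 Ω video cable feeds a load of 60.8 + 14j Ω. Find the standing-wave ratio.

VSWR ≈ 1.34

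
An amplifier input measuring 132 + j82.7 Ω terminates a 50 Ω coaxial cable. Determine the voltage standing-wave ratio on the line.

VSWR ≈ 3.79

Γ = (Z_L − Z_0)/(Z_L + Z_0) = (82 + j82.7)/(182 + j82.7)
|Γ| = 116/200 = 0.583
VSWR = (1 + |Γ|)/(1 − |Γ|) = 1.58/0.417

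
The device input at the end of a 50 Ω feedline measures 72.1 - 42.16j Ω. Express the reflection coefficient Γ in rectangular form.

Γ ≈ 0.268 − j0.253

Γ = (Z_L − Z_0)/(Z_L + Z_0) = (22.1 − j42.16)/(122.1 − j42.16)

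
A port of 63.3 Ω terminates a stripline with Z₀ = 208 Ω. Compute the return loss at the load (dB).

Γ = (63.3 − 208)/(63.3 + 208) = -0.533
RL = −20·log₁₀|Γ| = −20·log₁₀(0.533)

RL ≈ 5.46 dB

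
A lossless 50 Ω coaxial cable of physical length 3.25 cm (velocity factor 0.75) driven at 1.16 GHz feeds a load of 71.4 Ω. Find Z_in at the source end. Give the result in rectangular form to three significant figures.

Z_in ≈ 40 − j12.5 Ω

λ = v/f = 0.75·c / 1.16 GHz = 0.194 m
βl = 2π·l/λ = 2π × 0.168 = 60.3°
tan(βl) = tan(60.3°) = 1.75
Z_in = Z_0·(Z_L + jZ_0·tanβl)/(Z_0 + jZ_L·tanβl)
     = 50·(71.4 + j87.7)/(50 + j125)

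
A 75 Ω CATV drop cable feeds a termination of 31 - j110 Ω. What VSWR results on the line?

VSWR ≈ 7.91

Γ = (Z_L − Z_0)/(Z_L + Z_0) = (-44 − j110)/(106 − j110)
|Γ| = 118/153 = 0.776
VSWR = (1 + |Γ|)/(1 − |Γ|) = 1.78/0.224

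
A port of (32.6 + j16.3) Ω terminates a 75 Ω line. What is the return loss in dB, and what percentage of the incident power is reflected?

Γ = (-42.4 + j16.3)/(107.6 + j16.3), |Γ| = 0.417
RL = −20·log₁₀(0.417) = 7.59 dB
P_refl/P_inc = |Γ|² = 0.174

RL ≈ 7.59 dB; 17.4% of incident power reflected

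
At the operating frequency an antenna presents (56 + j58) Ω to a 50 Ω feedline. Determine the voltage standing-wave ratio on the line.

VSWR ≈ 2.87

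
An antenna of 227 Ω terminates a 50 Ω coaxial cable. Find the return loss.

Γ = (227 − 50)/(227 + 50) = 0.639
RL = −20·log₁₀|Γ| = −20·log₁₀(0.639)

RL ≈ 3.89 dB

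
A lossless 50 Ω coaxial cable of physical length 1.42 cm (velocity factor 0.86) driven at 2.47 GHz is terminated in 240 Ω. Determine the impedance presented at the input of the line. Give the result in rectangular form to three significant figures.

Z_in ≈ 17.7 − j40.3 Ω

λ = v/f = 0.86·c / 2.47 GHz = 0.104 m
βl = 2π·l/λ = 2π × 0.136 = 48.9°
tan(βl) = tan(48.9°) = 1.15
Z_in = Z_0·(Z_L + jZ_0·tanβl)/(Z_0 + jZ_L·tanβl)
     = 50·(240 + j57.4)/(50 + j276)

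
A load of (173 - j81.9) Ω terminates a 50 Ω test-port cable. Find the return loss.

RL ≈ 4.12 dB

Γ = (123 − j81.9)/(223 − j81.9), |Γ| = 0.622
RL = −20·log₁₀|Γ| = −20·log₁₀(0.622)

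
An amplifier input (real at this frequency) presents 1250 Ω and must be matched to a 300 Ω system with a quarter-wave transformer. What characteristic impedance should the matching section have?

Z_qwt ≈ 612 Ω

Z_qwt = √(Z_0·R_L) = √(300 × 1250) = √375000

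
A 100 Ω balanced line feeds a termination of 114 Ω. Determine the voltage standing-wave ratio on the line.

VSWR ≈ 1.14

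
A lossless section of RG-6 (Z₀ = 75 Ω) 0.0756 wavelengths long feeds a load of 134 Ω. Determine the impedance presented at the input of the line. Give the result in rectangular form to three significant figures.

Z_in ≈ 91.9 − j45.8 Ω

βl = 2π × 0.0756 = 27.2°
tan(βl) = tan(27.2°) = 0.514
Z_in = Z_0·(Z_L + jZ_0·tanβl)/(Z_0 + jZ_L·tanβl)
     = 75·(134 + j38.6)/(75 + j68.9)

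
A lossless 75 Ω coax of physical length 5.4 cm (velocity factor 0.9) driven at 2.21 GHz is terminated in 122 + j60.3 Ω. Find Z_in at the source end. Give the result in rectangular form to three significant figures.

λ = v/f = 0.9·c / 2.21 GHz = 0.122 m
βl = 2π·l/λ = 2π × 0.442 = 159°
tan(βl) = tan(159°) = -0.381
Z_in = Z_0·(Z_L + jZ_0·tanβl)/(Z_0 + jZ_L·tanβl)
     = 75·(122 + j31.7)/(98 − j46.5)

Z_in ≈ 66.8 + j56 Ω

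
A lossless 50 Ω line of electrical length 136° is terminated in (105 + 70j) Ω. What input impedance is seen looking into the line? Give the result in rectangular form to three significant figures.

Z_in ≈ 21 + j27.4 Ω

tan(βl) = tan(136°) = -0.966
Z_in = Z_0·(Z_L + jZ_0·tanβl)/(Z_0 + jZ_L·tanβl)
     = 50·(105 + j21.7)/(118 − j101)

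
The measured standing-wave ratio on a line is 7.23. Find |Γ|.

|Γ| ≈ 0.757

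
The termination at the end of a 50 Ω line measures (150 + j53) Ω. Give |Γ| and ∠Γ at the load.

Γ ≈ 0.547 ∠ 13.1°

Γ = (Z_L − Z_0)/(Z_L + Z_0) = (100 + j53)/(200 + j53)
|Γ| = 113/207 = 0.547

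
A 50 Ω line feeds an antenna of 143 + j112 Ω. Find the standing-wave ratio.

VSWR ≈ 4.75

Γ = (Z_L − Z_0)/(Z_L + Z_0) = (93 + j112)/(193 + j112)
|Γ| = 146/223 = 0.652
VSWR = (1 + |Γ|)/(1 − |Γ|) = 1.65/0.348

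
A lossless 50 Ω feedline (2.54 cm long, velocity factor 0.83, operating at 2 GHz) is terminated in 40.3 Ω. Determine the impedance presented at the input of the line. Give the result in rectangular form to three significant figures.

Z_in ≈ 59.4 + j7.06 Ω

λ = v/f = 0.83·c / 2 GHz = 0.124 m
βl = 2π·l/λ = 2π × 0.204 = 73.4°
tan(βl) = tan(73.4°) = 3.36
Z_in = Z_0·(Z_L + jZ_0·tanβl)/(Z_0 + jZ_L·tanβl)
     = 50·(40.3 + j168)/(50 + j136)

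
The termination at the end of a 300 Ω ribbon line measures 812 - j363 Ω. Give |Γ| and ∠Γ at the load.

Γ ≈ 0.537 ∠ -17.3°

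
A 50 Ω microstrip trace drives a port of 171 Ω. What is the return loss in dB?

Γ = (171 − 50)/(171 + 50) = 0.548
RL = −20·log₁₀|Γ| = −20·log₁₀(0.548)

RL ≈ 5.23 dB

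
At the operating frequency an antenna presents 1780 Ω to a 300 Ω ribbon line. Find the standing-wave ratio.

For a purely resistive load, VSWR = R_L/Z_0 or Z_0/R_L (whichever > 1) = 1780/300

VSWR ≈ 5.93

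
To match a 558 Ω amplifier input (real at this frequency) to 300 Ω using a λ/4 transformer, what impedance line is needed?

Z_qwt = √(Z_0·R_L) = √(300 × 558) = √167400

Z_qwt ≈ 409 Ω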